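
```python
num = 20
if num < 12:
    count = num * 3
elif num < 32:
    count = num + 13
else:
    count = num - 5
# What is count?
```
Trace:
  num=20
  num=20, count=33

Final answer: 33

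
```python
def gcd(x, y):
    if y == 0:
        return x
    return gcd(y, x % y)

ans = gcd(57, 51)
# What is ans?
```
Call trace:
gcd(x=57, y=51)
  gcd(x=51, y=6)
    gcd(x=6, y=3)
      gcd(x=3, y=0)
      -> return 3
    -> return 3
  -> return 3
-> return 3

Final answer: 3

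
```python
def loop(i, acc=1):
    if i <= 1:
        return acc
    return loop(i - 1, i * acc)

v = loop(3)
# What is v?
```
Call trace:
loop(i=3, acc=1)
  loop(i=2, acc=3)
    loop(i=1, acc=6)
    -> return 6
  -> return 6
-> return 6

Final answer: 6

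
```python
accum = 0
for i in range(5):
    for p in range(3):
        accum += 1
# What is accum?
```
Trace:
  accum=0
  accum=1, i=0, p=0
  accum=2, i=0, p=1
  accum=3, i=0, p=2
  accum=4, i=1, p=0
  accum=5, i=1, p=1
  accum=6, i=1, p=2
  accum=7, i=2, p=0
  accum=8, i=2, p=1
  accum=9, i=2, p=2
  accum=10, i=3, p=0
  accum=11, i=3, p=1
  accum=12, i=3, p=2
  accum=13, i=4, p=0
  accum=14, i=4, p=1
  accum=15, i=4, p=2

Final answer: 15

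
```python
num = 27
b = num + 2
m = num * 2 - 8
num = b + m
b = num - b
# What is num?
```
Trace:
  num=27
  num=27, b=29
  num=27, b=29, m=46
  num=75, b=29, m=46
  num=75, b=46, m=46

Final answer: 75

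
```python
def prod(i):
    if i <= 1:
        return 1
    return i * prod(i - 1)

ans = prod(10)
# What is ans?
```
Call trace:
prod(i=10)
  prod(i=9)
    prod(i=8)
      prod(i=7)
        prod(i=6)
          prod(i=5)
            prod(i=4)
              prod(i=3)
                prod(i=2)
                  prod(i=1)
                  -> return 1
                -> return 2
              -> return 6
            -> return 24
          -> return 120
        -> return 720
      -> return 5040
    -> return 40320
  -> return 362880
-> return 3628800

Final answer: 3628800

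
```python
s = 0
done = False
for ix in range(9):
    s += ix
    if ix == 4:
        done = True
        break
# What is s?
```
Trace:
  s=0
  s=0, done=False
  s=0, done=False, ix=0
  s=1, done=False, ix=1
  s=3, done=False, ix=2
  s=6, done=False, ix=3
  s=10, done=True, ix=4

Final answer: 10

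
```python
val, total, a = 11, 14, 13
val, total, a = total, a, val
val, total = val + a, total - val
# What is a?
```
Trace:
  val=11, total=14, a=13
  val=14, total=13, a=11
  val=25, total=-1, a=11

Final answer: 11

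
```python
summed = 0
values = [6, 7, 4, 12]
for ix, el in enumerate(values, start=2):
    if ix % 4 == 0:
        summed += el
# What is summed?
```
Trace:
  summed=0
  summed=0, ix=2, el=6
  summed=0, ix=3, el=7
  summed=4, ix=4, el=4
  summed=4, ix=5, el=12

Final answer: 4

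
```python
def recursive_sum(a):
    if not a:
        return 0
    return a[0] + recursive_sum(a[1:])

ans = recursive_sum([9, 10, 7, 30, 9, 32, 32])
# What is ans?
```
Call trace:
recursive_sum(a=[9, 10, 7, 30, 9, 32, 32])
  recursive_sum(a=[10, 7, 30, 9, 32, 32])
    recursive_sum(a=[7, 30, 9, 32, 32])
      recursive_sum(a=[30, 9, 32, 32])
        recursive_sum(a=[9, 32, 32])
          recursive_sum(a=[32, 32])
            recursive_sum(a=[32])
              recursive_sum(a=[])
              -> return 0
            -> return 32
          -> return 64
        -> return 73
      -> return 103
    -> return 110
  -> return 120
-> return 129

Final answer: 129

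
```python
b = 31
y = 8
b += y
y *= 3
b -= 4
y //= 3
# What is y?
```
Trace:
  b=31
  b=31, y=8
  b=39, y=8
  b=39, y=24
  b=35, y=24
  b=35, y=8

Final answer: 8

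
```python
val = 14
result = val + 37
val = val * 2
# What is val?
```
Trace:
  val=14
  val=14, result=51
  val=28, result=51

Final answer: 28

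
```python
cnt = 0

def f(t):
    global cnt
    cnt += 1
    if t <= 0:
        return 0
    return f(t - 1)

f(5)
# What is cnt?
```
Call trace:
f(t=5)
  f(t=4)
    f(t=3)
      f(t=2)
        f(t=1)
          f(t=0)
          -> return 0
        -> return 0
      -> return 0
    -> return 0
  -> return 0
-> return 0

cnt is incremented once per call. f is entered once for each t = 5, 4, 3, 2, 1, 0 (the t <= 0 call returns without recursing), i.e. 5 + 1 calls.
cnt = 6

Final answer: 6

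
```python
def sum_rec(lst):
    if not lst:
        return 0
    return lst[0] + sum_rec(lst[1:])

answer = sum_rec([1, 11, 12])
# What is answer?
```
Call trace:
sum_rec(lst=[1, 11, 12])
  sum_rec(lst=[11, 12])
    sum_rec(lst=[12])
      sum_rec(lst=[])
      -> return 0
    -> return 12
  -> return 23
-> return 24

Final answer: 24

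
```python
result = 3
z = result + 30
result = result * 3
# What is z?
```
Trace:
  result=3
  result=3, z=33
  result=9, z=33

Final answer: 33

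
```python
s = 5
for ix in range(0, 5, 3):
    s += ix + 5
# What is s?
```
Trace:
  s=5
  s=10, ix=0
  s=18, ix=3

Final answer: 18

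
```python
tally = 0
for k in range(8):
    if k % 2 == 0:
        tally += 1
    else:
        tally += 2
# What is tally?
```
Trace:
  tally=0
  tally=1, k=0
  tally=3, k=1
  tally=4, k=2
  tally=6, k=3
  tally=7, k=4
  tally=9, k=5
  tally=10, k=6
  tally=12, k=7

Final answer: 12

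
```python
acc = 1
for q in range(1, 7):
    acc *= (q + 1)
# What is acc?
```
Trace:
  acc=1
  acc=2, q=1
  acc=6, q=2
  acc=24, q=3
  acc=120, q=4
  acc=720, q=5
  acc=5040, q=6

Final answer: 5040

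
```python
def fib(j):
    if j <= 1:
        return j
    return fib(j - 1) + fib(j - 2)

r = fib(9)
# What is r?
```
Call trace (a repeated sub-call is expanded the first time; later identical calls just restate its return value):
fib(j=9)
  fib(j=8)
    fib(j=7)
      fib(j=6)
        fib(j=5)
          fib(j=4)
            fib(j=3)
              fib(j=2)
                fib(j=1)
                -> return 1
                fib(j=0)
                -> return 0
              -> return 1
              fib(j=1)
              -> return 1
            -> return 2
            fib(j=2) -> return 1  (same call as traced above)
          -> return 3
          fib(j=3) -> return 2  (same call as traced above)
        -> return 5
        fib(j=4) -> return 3  (same call as traced above)
      -> return 8
      fib(j=5) -> return 5  (same call as traced above)
    -> return 13
    fib(j=6) -> return 8  (same call as traced above)
  -> return 21
  fib(j=7) -> return 13  (same call as traced above)
-> return 34

Final answer: 34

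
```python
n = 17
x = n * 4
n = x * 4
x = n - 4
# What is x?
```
Trace:
  n=17
  n=17, x=68
  n=272, x=68
  n=272, x=268

Final answer: 268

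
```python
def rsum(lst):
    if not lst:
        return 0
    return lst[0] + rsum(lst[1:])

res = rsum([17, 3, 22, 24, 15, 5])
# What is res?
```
Call trace:
rsum(lst=[17, 3, 22, 24, 15, 5])
  rsum(lst=[3, 22, 24, 15, 5])
    rsum(lst=[22, 24, 15, 5])
      rsum(lst=[24, 15, 5])
        rsum(lst=[15, 5])
          rsum(lst=[5])
            rsum(lst=[])
            -> return 0
          -> return 5
        -> return 20
      -> return 44
    -> return 66
  -> return 69
-> return 86

Final answer: 86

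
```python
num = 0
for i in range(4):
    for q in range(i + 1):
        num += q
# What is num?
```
Trace:
  num=0
  num=0, i=0, q=0
  num=0, i=1, q=0
  num=1, i=1, q=1
  num=1, i=2, q=0
  num=2, i=2, q=1
  num=4, i=2, q=2
  num=4, i=3, q=0
  num=5, i=3, q=1
  num=7, i=3, q=2
  num=10, i=3, q=3

Final answer: 10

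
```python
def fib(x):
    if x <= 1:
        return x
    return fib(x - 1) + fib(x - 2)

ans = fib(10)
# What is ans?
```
Call trace (a repeated sub-call is expanded the first time; later identical calls just restate its return value):
fib(x=10)
  fib(x=9)
    fib(x=8)
      fib(x=7)
        fib(x=6)
          fib(x=5)
            fib(x=4)
              fib(x=3)
                fib(x=2)
                  fib(x=1)
                  -> return 1
                  fib(x=0)
                  -> return 0
                -> return 1
                fib(x=1)
                -> return 1
              -> return 2
              fib(x=2) -> return 1  (same call as traced above)
            -> return 3
            fib(x=3) -> return 2  (same call as traced above)
          -> return 5
          fib(x=4) -> return 3  (same call as traced above)
        -> return 8
        fib(x=5) -> return 5  (same call as traced above)
      -> return 13
      fib(x=6) -> return 8  (same call as traced above)
    -> return 21
    fib(x=7) -> return 13  (same call as traced above)
  -> return 34
  fib(x=8) -> return 21  (same call as traced above)
-> return 55

Final answer: 55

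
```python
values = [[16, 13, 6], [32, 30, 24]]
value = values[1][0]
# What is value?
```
Trace:
  values=[[16, 13, 6], [32, 30, 24]]
  values=[[16, 13, 6], [32, 30, 24]], value=32

Final answer: 32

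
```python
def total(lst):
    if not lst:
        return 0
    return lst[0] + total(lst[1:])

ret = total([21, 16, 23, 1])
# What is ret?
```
Call trace:
total(lst=[21, 16, 23, 1])
  total(lst=[16, 23, 1])
    total(lst=[23, 1])
      total(lst=[1])
        total(lst=[])
        -> return 0
      -> return 1
    -> return 24
  -> return 40
-> return 61

Final answer: 61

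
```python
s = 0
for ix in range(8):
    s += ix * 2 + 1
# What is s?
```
Trace:
  s=0
  s=1, ix=0
  s=4, ix=1
  s=9, ix=2
  s=16, ix=3
  s=25, ix=4
  s=36, ix=5
  s=49, ix=6
  s=64, ix=7

Final answer: 64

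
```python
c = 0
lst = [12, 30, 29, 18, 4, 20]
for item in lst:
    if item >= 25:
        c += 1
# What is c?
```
Trace:
  c=0
  c=0, item=12
  c=1, item=30
  c=2, item=29
  c=2, item=18
  c=2, item=4
  c=2, item=20

Final answer: 2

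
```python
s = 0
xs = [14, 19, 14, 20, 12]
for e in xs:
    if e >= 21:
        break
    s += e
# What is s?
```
Trace:
  s=0
  s=14, e=14
  s=33, e=19
  s=47, e=14
  s=67, e=20
  s=79, e=12

Final answer: 79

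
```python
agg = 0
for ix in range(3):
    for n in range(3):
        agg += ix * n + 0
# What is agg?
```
Trace:
  agg=0
  agg=0, ix=0, n=0
  agg=0, ix=0, n=1
  agg=0, ix=0, n=2
  agg=0, ix=1, n=0
  agg=1, ix=1, n=1
  agg=3, ix=1, n=2
  agg=3, ix=2, n=0
  agg=5, ix=2, n=1
  agg=9, ix=2, n=2

Final answer: 9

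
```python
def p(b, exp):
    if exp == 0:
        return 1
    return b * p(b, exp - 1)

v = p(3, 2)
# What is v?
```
Call trace:
p(b=3, exp=2)
  p(b=3, exp=1)
    p(b=3, exp=0)
    -> return 1
  -> return 3
-> return 9

Final answer: 9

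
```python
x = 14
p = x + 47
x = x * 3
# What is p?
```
Trace:
  x=14
  x=14, p=61
  x=42, p=61

Final answer: 61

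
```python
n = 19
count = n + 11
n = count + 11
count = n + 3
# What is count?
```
Trace:
  n=19
  n=19, count=30
  n=41, count=30
  n=41, count=44

Final answer: 44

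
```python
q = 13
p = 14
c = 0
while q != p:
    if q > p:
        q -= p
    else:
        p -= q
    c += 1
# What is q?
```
Trace:
  q=13
  q=13, p=14
  q=13, p=14, c=0
  q=13, p=1, c=1
  q=12, p=1, c=2
  q=11, p=1, c=3
  q=10, p=1, c=4
  q=9, p=1, c=5
  q=8, p=1, c=6
  q=7, p=1, c=7
  q=6, p=1, c=8
  q=5, p=1, c=9
  q=4, p=1, c=10
  q=3, p=1, c=11
  q=2, p=1, c=12
  q=1, p=1, c=13

Final answer: 1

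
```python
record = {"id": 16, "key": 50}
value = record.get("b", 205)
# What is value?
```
Trace:
  record={'id': 16, 'key': 50}
  record={'id': 16, 'key': 50}, value=205

Final answer: 205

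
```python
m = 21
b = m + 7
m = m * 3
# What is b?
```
Trace:
  m=21
  m=21, b=28
  m=63, b=28

Final answer: 28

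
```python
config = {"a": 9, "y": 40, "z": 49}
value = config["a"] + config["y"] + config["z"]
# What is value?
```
Trace:
  config={'a': 9, 'y': 40, 'z': 49}
  config={'a': 9, 'y': 40, 'z': 49}, value=98

Final answer: 98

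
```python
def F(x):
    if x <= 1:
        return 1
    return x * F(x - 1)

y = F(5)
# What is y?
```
Call trace:
F(x=5)
  F(x=4)
    F(x=3)
      F(x=2)
        F(x=1)
        -> return 1
      -> return 2
    -> return 6
  -> return 24
-> return 120

Final answer: 120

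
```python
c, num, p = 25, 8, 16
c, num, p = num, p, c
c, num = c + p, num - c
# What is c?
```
Trace:
  c=25, num=8, p=16
  c=8, num=16, p=25
  c=33, num=8, p=25

Final answer: 33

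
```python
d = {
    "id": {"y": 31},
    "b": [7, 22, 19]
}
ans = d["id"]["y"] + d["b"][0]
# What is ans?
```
Trace:
  d={'id': {'y': 31}, 'b': [7, 22, 19]}
  d={'id': {'y': 31}, 'b': [7, 22, 19]}, ans=38

Final answer: 38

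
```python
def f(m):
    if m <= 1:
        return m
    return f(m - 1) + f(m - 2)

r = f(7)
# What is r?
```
Call trace (a repeated sub-call is expanded the first time; later identical calls just restate its return value):
f(m=7)
  f(m=6)
    f(m=5)
      f(m=4)
        f(m=3)
          f(m=2)
            f(m=1)
            -> return 1
            f(m=0)
            -> return 0
          -> return 1
          f(m=1)
          -> return 1
        -> return 2
        f(m=2) -> return 1  (same call as traced above)
      -> return 3
      f(m=3) -> return 2  (same call as traced above)
    -> return 5
    f(m=4) -> return 3  (same call as traced above)
  -> return 8
  f(m=5) -> return 5  (same call as traced above)
-> return 13

Final answer: 13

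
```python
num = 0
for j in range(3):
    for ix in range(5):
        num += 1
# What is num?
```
Trace:
  num=0
  num=1, j=0, ix=0
  num=2, j=0, ix=1
  num=3, j=0, ix=2
  num=4, j=0, ix=3
  num=5, j=0, ix=4
  num=6, j=1, ix=0
  num=7, j=1, ix=1
  num=8, j=1, ix=2
  num=9, j=1, ix=3
  num=10, j=1, ix=4
  num=11, j=2, ix=0
  num=12, j=2, ix=1
  num=13, j=2, ix=2
  num=14, j=2, ix=3
  num=15, j=2, ix=4

Final answer: 15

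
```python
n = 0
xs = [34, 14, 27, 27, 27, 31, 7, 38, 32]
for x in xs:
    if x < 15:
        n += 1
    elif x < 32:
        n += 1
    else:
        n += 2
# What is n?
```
Trace:
  n=0
  n=2, x=34
  n=3, x=14
  n=4, x=27
  n=5, x=27
  n=6, x=27
  n=7, x=31
  n=8, x=7
  n=10, x=38
  n=12, x=32

Final answer: 12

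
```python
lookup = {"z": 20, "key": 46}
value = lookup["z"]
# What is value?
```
Trace:
  lookup={'z': 20, 'key': 46}
  lookup={'z': 20, 'key': 46}, value=20

Final answer: 20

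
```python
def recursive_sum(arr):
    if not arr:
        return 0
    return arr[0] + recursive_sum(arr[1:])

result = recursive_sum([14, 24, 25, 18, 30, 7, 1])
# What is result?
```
Call trace:
recursive_sum(arr=[14, 24, 25, 18, 30, 7, 1])
  recursive_sum(arr=[24, 25, 18, 30, 7, 1])
    recursive_sum(arr=[25, 18, 30, 7, 1])
      recursive_sum(arr=[18, 30, 7, 1])
        recursive_sum(arr=[30, 7, 1])
          recursive_sum(arr=[7, 1])
            recursive_sum(arr=[1])
              recursive_sum(arr=[])
              -> return 0
            -> return 1
          -> return 8
        -> return 38
      -> return 56
    -> return 81
  -> return 105
-> return 119

Final answer: 119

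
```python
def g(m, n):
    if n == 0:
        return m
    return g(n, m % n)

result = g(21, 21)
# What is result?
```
Call trace:
g(m=21, n=21)
  g(m=21, n=0)
  -> return 21
-> return 21

Final answer: 21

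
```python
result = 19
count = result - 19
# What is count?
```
Trace:
  result=19
  result=19, count=0

Final answer: 0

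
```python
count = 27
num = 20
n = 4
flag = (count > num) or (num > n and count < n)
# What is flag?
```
Trace:
  count=27
  count=27, num=20
  count=27, num=20, n=4
  count=27, num=20, n=4, flag=True

Final answer: True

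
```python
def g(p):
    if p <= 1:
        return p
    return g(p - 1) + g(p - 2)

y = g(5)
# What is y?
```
Call trace (a repeated sub-call is expanded the first time; later identical calls just restate its return value):
g(p=5)
  g(p=4)
    g(p=3)
      g(p=2)
        g(p=1)
        -> return 1
        g(p=0)
        -> return 0
      -> return 1
      g(p=1)
      -> return 1
    -> return 2
    g(p=2) -> return 1  (same call as traced above)
  -> return 3
  g(p=3) -> return 2  (same call as traced above)
-> return 5

Final answer: 5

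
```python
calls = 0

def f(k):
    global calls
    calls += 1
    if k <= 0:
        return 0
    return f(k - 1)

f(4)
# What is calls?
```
Call trace:
f(k=4)
  f(k=3)
    f(k=2)
      f(k=1)
        f(k=0)
        -> return 0
      -> return 0
    -> return 0
  -> return 0
-> return 0

calls is incremented once per call. f is entered once for each k = 4, 3, 2, 1, 0 (the k <= 0 call returns without recursing), i.e. 4 + 1 calls.
calls = 5

Final answer: 5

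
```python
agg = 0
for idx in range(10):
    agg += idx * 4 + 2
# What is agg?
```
Trace:
  agg=0
  agg=2, idx=0
  agg=8, idx=1
  agg=18, idx=2
  agg=32, idx=3
  agg=50, idx=4
  agg=72, idx=5
  agg=98, idx=6
  agg=128, idx=7
  agg=162, idx=8
  agg=200, idx=9

Final answer: 200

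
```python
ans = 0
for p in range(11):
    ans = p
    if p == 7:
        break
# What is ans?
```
Trace:
  ans=0
  ans=0, p=0
  ans=1, p=1
  ans=2, p=2
  ans=3, p=3
  ans=4, p=4
  ans=5, p=5
  ans=6, p=6
  ans=7, p=7

Final answer: 7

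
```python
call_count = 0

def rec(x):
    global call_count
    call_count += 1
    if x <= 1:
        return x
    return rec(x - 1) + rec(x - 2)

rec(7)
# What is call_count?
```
Call trace (a repeated sub-call is expanded the first time; later identical calls just restate its return value):
rec(x=7)
  rec(x=6)
    rec(x=5)
      rec(x=4)
        rec(x=3)
          rec(x=2)
            rec(x=1)
            -> return 1
            rec(x=0)
            -> return 0
          -> return 1
          rec(x=1)
          -> return 1
        -> return 2
        rec(x=2) -> return 1  (same call as traced above)
      -> return 3
      rec(x=3) -> return 2  (same call as traced above)
    -> return 5
    rec(x=4) -> return 3  (same call as traced above)
  -> return 8
  rec(x=5) -> return 5  (same call as traced above)
-> return 13

call_count is incremented once per call, so count the calls in each subtree. Let C(x) = number of calls made by rec(x).
C(0) = C(1) = 1 (base case, no recursion); C(x) = 1 + C(x - 1) + C(x - 2) otherwise.
C(2) = 1 + C(1) + C(0) = 1 + 1 + 1 = 3
C(3) = 1 + C(2) + C(1) = 1 + 3 + 1 = 5
C(4) = 1 + C(3) + C(2) = 1 + 5 + 3 = 9
C(5) = 1 + C(4) + C(3) = 1 + 9 + 5 = 15
C(6) = 1 + C(5) + C(4) = 1 + 15 + 9 = 25
C(7) = 1 + C(6) + C(5) = 1 + 25 + 15 = 41
call_count = C(7) = 41

Final answer: 41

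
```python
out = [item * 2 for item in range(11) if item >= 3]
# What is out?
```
Trace:
  item=0
  item=1
  item=2
  item=3
  item=4
  item=5
  item=6
  item=7
  item=8
  item=9
  item=10
  out=[6, 8, 10, 12, 14, 16, 18, 20]

Final answer: [6, 8, 10, 12, 14, 16, 18, 20]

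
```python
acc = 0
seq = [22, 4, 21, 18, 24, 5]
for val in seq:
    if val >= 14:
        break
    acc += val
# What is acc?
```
Trace:
  acc=0
  acc=0, val=22

Final answer: 0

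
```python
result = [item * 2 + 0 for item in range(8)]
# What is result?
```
Trace:
  item=0
  item=1
  item=2
  item=3
  item=4
  item=5
  item=6
  item=7
  result=[0, 2, 4, 6, 8, 10, 12, 14]

Final answer: [0, 2, 4, 6, 8, 10, 12, 14]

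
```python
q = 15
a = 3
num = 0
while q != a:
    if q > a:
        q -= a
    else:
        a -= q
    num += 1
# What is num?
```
Trace:
  q=15
  q=15, a=3
  q=15, a=3, num=0
  q=12, a=3, num=1
  q=9, a=3, num=2
  q=6, a=3, num=3
  q=3, a=3, num=4

Final answer: 4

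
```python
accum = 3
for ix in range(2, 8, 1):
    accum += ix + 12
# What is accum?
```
Trace:
  accum=3
  accum=17, ix=2
  accum=32, ix=3
  accum=48, ix=4
  accum=65, ix=5
  accum=83, ix=6
  accum=102, ix=7

Final answer: 102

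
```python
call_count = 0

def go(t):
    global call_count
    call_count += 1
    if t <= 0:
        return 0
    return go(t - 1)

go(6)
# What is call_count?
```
Call trace:
go(t=6)
  go(t=5)
    go(t=4)
      go(t=3)
        go(t=2)
          go(t=1)
            go(t=0)
            -> return 0
          -> return 0
        -> return 0
      -> return 0
    -> return 0
  -> return 0
-> return 0

call_count is incremented once per call. go is entered once for each t = 6, 5, 4, 3, 2, 1, 0 (the t <= 0 call returns without recursing), i.e. 6 + 1 calls.
call_count = 7

Final answer: 7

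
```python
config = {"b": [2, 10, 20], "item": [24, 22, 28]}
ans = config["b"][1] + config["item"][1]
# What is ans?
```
Trace:
  config={'b': [2, 10, 20], 'item': [24, 22, 28]}
  config={'b': [2, 10, 20], 'item': [24, 22, 28]}, ans=32

Final answer: 32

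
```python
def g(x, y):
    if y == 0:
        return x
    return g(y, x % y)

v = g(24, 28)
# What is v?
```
Call trace:
g(x=24, y=28)
  g(x=28, y=24)
    g(x=24, y=4)
      g(x=4, y=0)
      -> return 4
    -> return 4
  -> return 4
-> return 4

Final answer: 4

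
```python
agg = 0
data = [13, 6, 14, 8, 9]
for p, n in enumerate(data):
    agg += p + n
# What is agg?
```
Trace:
  agg=0
  agg=13, p=0, n=13
  agg=20, p=1, n=6
  agg=36, p=2, n=14
  agg=47, p=3, n=8
  agg=60, p=4, n=9

Final answer: 60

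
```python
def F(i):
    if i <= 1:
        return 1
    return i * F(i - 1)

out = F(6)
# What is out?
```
Call trace:
F(i=6)
  F(i=5)
    F(i=4)
      F(i=3)
        F(i=2)
          F(i=1)
          -> return 1
        -> return 2
      -> return 6
    -> return 24
  -> return 120
-> return 720

Final answer: 720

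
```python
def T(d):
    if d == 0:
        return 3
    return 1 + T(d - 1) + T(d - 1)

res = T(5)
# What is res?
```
Call trace (a repeated sub-call is expanded the first time; later identical calls just restate its return value):
T(d=5)
  T(d=4)
    T(d=3)
      T(d=2)
        T(d=1)
          T(d=0)
          -> return 3
          T(d=0)
          -> return 3
        -> return 7
        T(d=1) -> return 7  (same call as traced above)
      -> return 15
      T(d=2) -> return 15  (same call as traced above)
    -> return 31
    T(d=3) -> return 31  (same call as traced above)
  -> return 63
  T(d=4) -> return 63  (same call as traced above)
-> return 127

Final answer: 127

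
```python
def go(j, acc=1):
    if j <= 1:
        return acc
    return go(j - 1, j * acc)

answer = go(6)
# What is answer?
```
Call trace:
go(j=6, acc=1)
  go(j=5, acc=6)
    go(j=4, acc=30)
      go(j=3, acc=120)
        go(j=2, acc=360)
          go(j=1, acc=720)
          -> return 720
        -> return 720
      -> return 720
    -> return 720
  -> return 720
-> return 720

Final answer: 720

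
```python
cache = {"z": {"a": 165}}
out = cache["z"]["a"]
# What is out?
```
Trace:
  cache={'z': {'a': 165}}
  cache={'z': {'a': 165}}, out=165

Final answer: 165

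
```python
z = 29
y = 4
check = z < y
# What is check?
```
Trace:
  z=29
  z=29, y=4
  z=29, y=4, check=False

Final answer: False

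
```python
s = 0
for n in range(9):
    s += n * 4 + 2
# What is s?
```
Trace:
  s=0
  s=2, n=0
  s=8, n=1
  s=18, n=2
  s=32, n=3
  s=50, n=4
  s=72, n=5
  s=98, n=6
  s=128, n=7
  s=162, n=8

Final answer: 162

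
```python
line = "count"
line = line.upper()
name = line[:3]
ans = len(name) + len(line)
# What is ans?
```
Trace:
  line='count'
  line='COUNT'
  line='COUNT', name='COU'
  line='COUNT', name='COU', ans=8

Final answer: 8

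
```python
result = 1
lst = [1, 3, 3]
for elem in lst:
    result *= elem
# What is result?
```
Trace:
  result=1
  result=1, elem=1
  result=3, elem=3
  result=9, elem=3

Final answer: 9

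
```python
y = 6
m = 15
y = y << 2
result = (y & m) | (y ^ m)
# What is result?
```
Trace:
  y=6
  y=6, m=15
  y=24, m=15
  y=24, m=15, result=31

Final answer: 31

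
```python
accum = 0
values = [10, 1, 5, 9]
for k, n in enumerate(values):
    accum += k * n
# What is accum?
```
Trace:
  accum=0
  accum=0, k=0, n=10
  accum=1, k=1, n=1
  accum=11, k=2, n=5
  accum=38, k=3, n=9

Final answer: 38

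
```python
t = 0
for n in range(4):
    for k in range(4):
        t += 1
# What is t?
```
Trace:
  t=0
  t=1, n=0, k=0
  t=2, n=0, k=1
  t=3, n=0, k=2
  t=4, n=0, k=3
  t=5, n=1, k=0
  t=6, n=1, k=1
  t=7, n=1, k=2
  t=8, n=1, k=3
  t=9, n=2, k=0
  t=10, n=2, k=1
  t=11, n=2, k=2
  t=12, n=2, k=3
  t=13, n=3, k=0
  t=14, n=3, k=1
  t=15, n=3, k=2
  t=16, n=3, k=3

Final answer: 16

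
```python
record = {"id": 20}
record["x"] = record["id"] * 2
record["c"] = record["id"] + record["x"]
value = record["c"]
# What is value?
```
Trace:
  record={'id': 20}
  record={'id': 20, 'x': 40}
  record={'id': 20, 'x': 40, 'c': 60}
  record={'id': 20, 'x': 40, 'c': 60}, value=60

Final answer: 60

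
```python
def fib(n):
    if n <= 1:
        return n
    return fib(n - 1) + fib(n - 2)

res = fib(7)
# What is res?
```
Call trace (a repeated sub-call is expanded the first time; later identical calls just restate its return value):
fib(n=7)
  fib(n=6)
    fib(n=5)
      fib(n=4)
        fib(n=3)
          fib(n=2)
            fib(n=1)
            -> return 1
            fib(n=0)
            -> return 0
          -> return 1
          fib(n=1)
          -> return 1
        -> return 2
        fib(n=2) -> return 1  (same call as traced above)
      -> return 3
      fib(n=3) -> return 2  (same call as traced above)
    -> return 5
    fib(n=4) -> return 3  (same call as traced above)
  -> return 8
  fib(n=5) -> return 5  (same call as traced above)
-> return 13

Final answer: 13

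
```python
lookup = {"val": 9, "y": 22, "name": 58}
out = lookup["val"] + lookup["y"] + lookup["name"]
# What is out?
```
Trace:
  lookup={'val': 9, 'y': 22, 'name': 58}
  lookup={'val': 9, 'y': 22, 'name': 58}, out=89

Final answer: 89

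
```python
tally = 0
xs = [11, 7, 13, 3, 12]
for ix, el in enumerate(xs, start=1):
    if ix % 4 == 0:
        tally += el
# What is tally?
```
Trace:
  tally=0
  tally=0, ix=1, el=11
  tally=0, ix=2, el=7
  tally=0, ix=3, el=13
  tally=3, ix=4, el=3
  tally=3, ix=5, el=12

Final answer: 3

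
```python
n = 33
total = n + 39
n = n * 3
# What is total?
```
Trace:
  n=33
  n=33, total=72
  n=99, total=72

Final answer: 72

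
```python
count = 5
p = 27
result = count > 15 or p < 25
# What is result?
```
Trace:
  count=5
  count=5, p=27
  count=5, p=27, result=False

Final answer: False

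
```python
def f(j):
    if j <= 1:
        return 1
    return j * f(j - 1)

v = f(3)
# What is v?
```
Call trace:
f(j=3)
  f(j=2)
    f(j=1)
    -> return 1
  -> return 2
-> return 6

Final answer: 6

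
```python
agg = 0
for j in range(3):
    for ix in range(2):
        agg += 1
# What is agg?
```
Trace:
  agg=0
  agg=1, j=0, ix=0
  agg=2, j=0, ix=1
  agg=3, j=1, ix=0
  agg=4, j=1, ix=1
  agg=5, j=2, ix=0
  agg=6, j=2, ix=1

Final answer: 6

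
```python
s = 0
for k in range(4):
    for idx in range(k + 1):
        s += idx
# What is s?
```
Trace:
  s=0
  s=0, k=0, idx=0
  s=0, k=1, idx=0
  s=1, k=1, idx=1
  s=1, k=2, idx=0
  s=2, k=2, idx=1
  s=4, k=2, idx=2
  s=4, k=3, idx=0
  s=5, k=3, idx=1
  s=7, k=3, idx=2
  s=10, k=3, idx=3

Final answer: 10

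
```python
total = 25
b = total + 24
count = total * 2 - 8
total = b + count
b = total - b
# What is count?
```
Trace:
  total=25
  total=25, b=49
  total=25, b=49, count=42
  total=91, b=49, count=42
  total=91, b=42, count=42

Final answer: 42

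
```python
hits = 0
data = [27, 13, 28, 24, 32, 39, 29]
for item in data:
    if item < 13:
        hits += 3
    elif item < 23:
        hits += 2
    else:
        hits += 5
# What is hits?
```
Trace:
  hits=0
  hits=5, item=27
  hits=7, item=13
  hits=12, item=28
  hits=17, item=24
  hits=22, item=32
  hits=27, item=39
  hits=32, item=29

Final answer: 32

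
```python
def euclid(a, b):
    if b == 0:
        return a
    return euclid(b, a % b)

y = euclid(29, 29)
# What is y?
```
Call trace:
euclid(a=29, b=29)
  euclid(a=29, b=0)
  -> return 29
-> return 29

Final answer: 29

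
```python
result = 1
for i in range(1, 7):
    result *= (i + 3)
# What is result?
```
Trace:
  result=1
  result=4, i=1
  result=20, i=2
  result=120, i=3
  result=840, i=4
  result=6720, i=5
  result=60480, i=6

Final answer: 60480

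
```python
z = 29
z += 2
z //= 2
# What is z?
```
Trace:
  z=29
  z=31
  z=15

Final answer: 15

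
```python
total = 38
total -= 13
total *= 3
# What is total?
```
Trace:
  total=38
  total=25
  total=75

Final answer: 75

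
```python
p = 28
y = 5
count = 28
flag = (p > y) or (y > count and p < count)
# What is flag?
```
Trace:
  p=28
  p=28, y=5
  p=28, y=5, count=28
  p=28, y=5, count=28, flag=True

Final answer: True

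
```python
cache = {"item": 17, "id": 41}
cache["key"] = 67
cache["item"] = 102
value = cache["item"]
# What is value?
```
Trace:
  cache={'item': 17, 'id': 41}
  cache={'item': 17, 'id': 41, 'key': 67}
  cache={'item': 102, 'id': 41, 'key': 67}
  cache={'item': 102, 'id': 41, 'key': 67}, value=102

Final answer: 102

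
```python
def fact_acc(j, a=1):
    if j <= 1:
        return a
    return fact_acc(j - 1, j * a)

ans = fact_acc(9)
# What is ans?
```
Call trace:
fact_acc(j=9, a=1)
  fact_acc(j=8, a=9)
    fact_acc(j=7, a=72)
      fact_acc(j=6, a=504)
        fact_acc(j=5, a=3024)
          fact_acc(j=4, a=15120)
            fact_acc(j=3, a=60480)
              fact_acc(j=2, a=181440)
                fact_acc(j=1, a=362880)
                -> return 362880
              -> return 362880
            -> return 362880
          -> return 362880
        -> return 362880
      -> return 362880
    -> return 362880
  -> return 362880
-> return 362880

Final answer: 362880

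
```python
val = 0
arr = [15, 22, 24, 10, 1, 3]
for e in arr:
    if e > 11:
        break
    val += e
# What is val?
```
Trace:
  val=0
  val=0, e=15

Final answer: 0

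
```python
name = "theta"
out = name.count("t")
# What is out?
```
Trace:
  name='theta'
  name='theta', out=2

Final answer: 2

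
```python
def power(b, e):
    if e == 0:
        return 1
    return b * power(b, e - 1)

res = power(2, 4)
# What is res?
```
Call trace:
power(b=2, e=4)
  power(b=2, e=3)
    power(b=2, e=2)
      power(b=2, e=1)
        power(b=2, e=0)
        -> return 1
      -> return 2
    -> return 4
  -> return 8
-> return 16

Final answer: 16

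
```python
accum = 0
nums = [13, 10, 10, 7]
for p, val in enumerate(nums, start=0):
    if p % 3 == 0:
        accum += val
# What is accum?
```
Trace:
  accum=0
  accum=13, p=0, val=13
  accum=13, p=1, val=10
  accum=13, p=2, val=10
  accum=20, p=3, val=7

Final answer: 20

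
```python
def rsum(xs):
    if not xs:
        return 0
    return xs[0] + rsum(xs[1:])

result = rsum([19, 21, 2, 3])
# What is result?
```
Call trace:
rsum(xs=[19, 21, 2, 3])
  rsum(xs=[21, 2, 3])
    rsum(xs=[2, 3])
      rsum(xs=[3])
        rsum(xs=[])
        -> return 0
      -> return 3
    -> return 5
  -> return 26
-> return 45

Final answer: 45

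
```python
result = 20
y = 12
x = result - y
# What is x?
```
Trace:
  result=20
  result=20, y=12
  result=20, y=12, x=8

Final answer: 8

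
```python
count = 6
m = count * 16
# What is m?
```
Trace:
  count=6
  count=6, m=96

Final answer: 96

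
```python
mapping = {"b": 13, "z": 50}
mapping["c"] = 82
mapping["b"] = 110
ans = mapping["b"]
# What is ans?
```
Trace:
  mapping={'b': 13, 'z': 50}
  mapping={'b': 13, 'z': 50, 'c': 82}
  mapping={'b': 110, 'z': 50, 'c': 82}
  mapping={'b': 110, 'z': 50, 'c': 82}, ans=110

Final answer: 110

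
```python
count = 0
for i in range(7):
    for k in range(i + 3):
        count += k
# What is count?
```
Trace:
  count=0
  count=0, i=0, k=0
  count=1, i=0, k=1
  count=3, i=0, k=2
  count=3, i=1, k=0
  count=4, i=1, k=1
  count=6, i=1, k=2
  count=9, i=1, k=3
  count=9, i=2, k=0
  count=10, i=2, k=1
  count=12, i=2, k=2
  count=15, i=2, k=3
  count=19, i=2, k=4
  count=19, i=3, k=0
  count=20, i=3, k=1
  count=22, i=3, k=2
  count=25, i=3, k=3
  count=29, i=3, k=4
  count=34, i=3, k=5
  count=34, i=4, k=0
  count=35, i=4, k=1
  count=37, i=4, k=2
  count=40, i=4, k=3
  count=44, i=4, k=4
  count=49, i=4, k=5
  count=55, i=4, k=6
  count=55, i=5, k=0
  count=56, i=5, k=1
  count=58, i=5, k=2
  count=61, i=5, k=3
  count=65, i=5, k=4
  count=70, i=5, k=5
  count=76, i=5, k=6
  count=83, i=5, k=7
  count=83, i=6, k=0
  count=84, i=6, k=1
  count=86, i=6, k=2
  count=89, i=6, k=3
  count=93, i=6, k=4
  count=98, i=6, k=5
  count=104, i=6, k=6
  count=111, i=6, k=7
  count=119, i=6, k=8

Final answer: 119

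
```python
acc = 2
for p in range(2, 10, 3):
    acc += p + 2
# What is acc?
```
Trace:
  acc=2
  acc=6, p=2
  acc=13, p=5
  acc=23, p=8

Final answer: 23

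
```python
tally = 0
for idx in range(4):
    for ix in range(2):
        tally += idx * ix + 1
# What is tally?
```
Trace:
  tally=0
  tally=1, idx=0, ix=0
  tally=2, idx=0, ix=1
  tally=3, idx=1, ix=0
  tally=5, idx=1, ix=1
  tally=6, idx=2, ix=0
  tally=9, idx=2, ix=1
  tally=10, idx=3, ix=0
  tally=14, idx=3, ix=1

Final answer: 14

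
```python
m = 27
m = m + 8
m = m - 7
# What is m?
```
Trace:
  m=27
  m=35
  m=28

Final answer: 28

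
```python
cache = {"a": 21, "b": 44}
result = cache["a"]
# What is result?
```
Trace:
  cache={'a': 21, 'b': 44}
  cache={'a': 21, 'b': 44}, result=21

Final answer: 21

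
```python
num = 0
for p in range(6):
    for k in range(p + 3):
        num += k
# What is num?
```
Trace:
  num=0
  num=0, p=0, k=0
  num=1, p=0, k=1
  num=3, p=0, k=2
  num=3, p=1, k=0
  num=4, p=1, k=1
  num=6, p=1, k=2
  num=9, p=1, k=3
  num=9, p=2, k=0
  num=10, p=2, k=1
  num=12, p=2, k=2
  num=15, p=2, k=3
  num=19, p=2, k=4
  num=19, p=3, k=0
  num=20, p=3, k=1
  num=22, p=3, k=2
  num=25, p=3, k=3
  num=29, p=3, k=4
  num=34, p=3, k=5
  num=34, p=4, k=0
  num=35, p=4, k=1
  num=37, p=4, k=2
  num=40, p=4, k=3
  num=44, p=4, k=4
  num=49, p=4, k=5
  num=55, p=4, k=6
  num=55, p=5, k=0
  num=56, p=5, k=1
  num=58, p=5, k=2
  num=61, p=5, k=3
  num=65, p=5, k=4
  num=70, p=5, k=5
  num=76, p=5, k=6
  num=83, p=5, k=7

Final answer: 83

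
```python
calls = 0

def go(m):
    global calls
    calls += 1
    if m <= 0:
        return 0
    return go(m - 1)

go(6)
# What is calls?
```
Call trace:
go(m=6)
  go(m=5)
    go(m=4)
      go(m=3)
        go(m=2)
          go(m=1)
            go(m=0)
            -> return 0
          -> return 0
        -> return 0
      -> return 0
    -> return 0
  -> return 0
-> return 0

calls is incremented once per call. go is entered once for each m = 6, 5, 4, 3, 2, 1, 0 (the m <= 0 call returns without recursing), i.e. 6 + 1 calls.
calls = 7

Final answer: 7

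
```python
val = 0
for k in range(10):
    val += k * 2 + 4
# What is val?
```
Trace:
  val=0
  val=4, k=0
  val=10, k=1
  val=18, k=2
  val=28, k=3
  val=40, k=4
  val=54, k=5
  val=70, k=6
  val=88, k=7
  val=108, k=8
  val=130, k=9

Final answer: 130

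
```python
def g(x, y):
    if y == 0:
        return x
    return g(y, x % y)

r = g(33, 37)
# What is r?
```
Call trace:
g(x=33, y=37)
  g(x=37, y=33)
    g(x=33, y=4)
      g(x=4, y=1)
        g(x=1, y=0)
        -> return 1
      -> return 1
    -> return 1
  -> return 1
-> return 1

Final answer: 1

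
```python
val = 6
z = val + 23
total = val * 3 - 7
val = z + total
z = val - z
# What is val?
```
Trace:
  val=6
  val=6, z=29
  val=6, z=29, total=11
  val=40, z=29, total=11
  val=40, z=11, total=11

Final answer: 40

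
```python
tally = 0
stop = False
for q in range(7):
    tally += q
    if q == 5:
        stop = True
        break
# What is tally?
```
Trace:
  tally=0
  tally=0, stop=False
  tally=0, stop=False, q=0
  tally=1, stop=False, q=1
  tally=3, stop=False, q=2
  tally=6, stop=False, q=3
  tally=10, stop=False, q=4
  tally=15, stop=True, q=5

Final answer: 15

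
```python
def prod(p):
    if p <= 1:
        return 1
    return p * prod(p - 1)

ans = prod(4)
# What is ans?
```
Call trace:
prod(p=4)
  prod(p=3)
    prod(p=2)
      prod(p=1)
      -> return 1
    -> return 2
  -> return 6
-> return 24

Final answer: 24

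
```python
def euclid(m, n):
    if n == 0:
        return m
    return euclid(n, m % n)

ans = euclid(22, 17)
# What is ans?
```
Call trace:
euclid(m=22, n=17)
  euclid(m=17, n=5)
    euclid(m=5, n=2)
      euclid(m=2, n=1)
        euclid(m=1, n=0)
        -> return 1
      -> return 1
    -> return 1
  -> return 1
-> return 1

Final answer: 1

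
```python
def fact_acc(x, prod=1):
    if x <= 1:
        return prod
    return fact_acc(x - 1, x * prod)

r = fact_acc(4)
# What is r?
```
Call trace:
fact_acc(x=4, prod=1)
  fact_acc(x=3, prod=4)
    fact_acc(x=2, prod=12)
      fact_acc(x=1, prod=24)
      -> return 24
    -> return 24
  -> return 24
-> return 24

Final answer: 24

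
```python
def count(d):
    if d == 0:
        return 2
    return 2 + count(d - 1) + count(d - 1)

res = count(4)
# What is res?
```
Call trace (a repeated sub-call is expanded the first time; later identical calls just restate its return value):
count(d=4)
  count(d=3)
    count(d=2)
      count(d=1)
        count(d=0)
        -> return 2
        count(d=0)
        -> return 2
      -> return 6
      count(d=1) -> return 6  (same call as traced above)
    -> return 14
    count(d=2) -> return 14  (same call as traced above)
  -> return 30
  count(d=3) -> return 30  (same call as traced above)
-> return 62

Final answer: 62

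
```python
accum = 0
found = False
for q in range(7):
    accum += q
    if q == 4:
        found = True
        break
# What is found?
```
Trace:
  accum=0
  accum=0, found=False
  accum=0, found=False, q=0
  accum=1, found=False, q=1
  accum=3, found=False, q=2
  accum=6, found=False, q=3
  accum=10, found=True, q=4

Final answer: True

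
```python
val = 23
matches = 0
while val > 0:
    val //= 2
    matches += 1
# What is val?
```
Trace:
  val=23
  val=23, matches=0
  val=11, matches=1
  val=5, matches=2
  val=2, matches=3
  val=1, matches=4
  val=0, matches=5

Final answer: 0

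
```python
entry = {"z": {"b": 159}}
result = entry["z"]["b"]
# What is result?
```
Trace:
  entry={'z': {'b': 159}}
  entry={'z': {'b': 159}}, result=159

Final answer: 159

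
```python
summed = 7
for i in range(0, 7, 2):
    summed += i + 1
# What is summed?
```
Trace:
  summed=7
  summed=8, i=0
  summed=11, i=2
  summed=16, i=4
  summed=23, i=6

Final answer: 23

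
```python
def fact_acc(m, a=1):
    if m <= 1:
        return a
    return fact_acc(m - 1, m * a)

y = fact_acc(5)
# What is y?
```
Call trace:
fact_acc(m=5, a=1)
  fact_acc(m=4, a=5)
    fact_acc(m=3, a=20)
      fact_acc(m=2, a=60)
        fact_acc(m=1, a=120)
        -> return 120
      -> return 120
    -> return 120
  -> return 120
-> return 120

Final answer: 120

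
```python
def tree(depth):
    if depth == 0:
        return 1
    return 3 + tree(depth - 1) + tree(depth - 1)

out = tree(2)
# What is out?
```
Call trace (a repeated sub-call is expanded the first time; later identical calls just restate its return value):
tree(depth=2)
  tree(depth=1)
    tree(depth=0)
    -> return 1
    tree(depth=0)
    -> return 1
  -> return 5
  tree(depth=1) -> return 5  (same call as traced above)
-> return 13

Final answer: 13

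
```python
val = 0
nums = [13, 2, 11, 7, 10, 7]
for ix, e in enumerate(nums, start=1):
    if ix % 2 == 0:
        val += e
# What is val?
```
Trace:
  val=0
  val=0, ix=1, e=13
  val=2, ix=2, e=2
  val=2, ix=3, e=11
  val=9, ix=4, e=7
  val=9, ix=5, e=10
  val=16, ix=6, e=7

Final answer: 16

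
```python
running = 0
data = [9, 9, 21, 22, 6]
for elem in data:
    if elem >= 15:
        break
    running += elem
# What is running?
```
Trace:
  running=0
  running=9, elem=9
  running=18, elem=9
  running=18, elem=21

Final answer: 18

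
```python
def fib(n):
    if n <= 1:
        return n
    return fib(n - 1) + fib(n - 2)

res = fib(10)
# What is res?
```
Call trace (a repeated sub-call is expanded the first time; later identical calls just restate its return value):
fib(n=10)
  fib(n=9)
    fib(n=8)
      fib(n=7)
        fib(n=6)
          fib(n=5)
            fib(n=4)
              fib(n=3)
                fib(n=2)
                  fib(n=1)
                  -> return 1
                  fib(n=0)
                  -> return 0
                -> return 1
                fib(n=1)
                -> return 1
              -> return 2
              fib(n=2) -> return 1  (same call as traced above)
            -> return 3
            fib(n=3) -> return 2  (same call as traced above)
          -> return 5
          fib(n=4) -> return 3  (same call as traced above)
        -> return 8
        fib(n=5) -> return 5  (same call as traced above)
      -> return 13
      fib(n=6) -> return 8  (same call as traced above)
    -> return 21
    fib(n=7) -> return 13  (same call as traced above)
  -> return 34
  fib(n=8) -> return 21  (same call as traced above)
-> return 55

Final answer: 55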